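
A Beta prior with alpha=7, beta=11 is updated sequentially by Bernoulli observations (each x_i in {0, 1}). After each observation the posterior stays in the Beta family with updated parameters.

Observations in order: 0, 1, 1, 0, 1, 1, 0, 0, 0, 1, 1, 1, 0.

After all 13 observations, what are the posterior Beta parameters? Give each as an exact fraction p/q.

obs 1: x=0 → posterior Beta(7, 12)
obs 2: x=1 → posterior Beta(8, 12)
obs 3: x=1 → posterior Beta(9, 12)
obs 4: x=0 → posterior Beta(9, 13)
obs 5: x=1 → posterior Beta(10, 13)
obs 6: x=1 → posterior Beta(11, 13)
obs 7: x=0 → posterior Beta(11, 14)
obs 8: x=0 → posterior Beta(11, 15)
obs 9: x=0 → posterior Beta(11, 16)
obs 10: x=1 → posterior Beta(12, 16)
obs 11: x=1 → posterior Beta(13, 16)
obs 12: x=1 → posterior Beta(14, 16)
obs 13: x=0 → posterior Beta(14, 17)

alpha=14, beta=17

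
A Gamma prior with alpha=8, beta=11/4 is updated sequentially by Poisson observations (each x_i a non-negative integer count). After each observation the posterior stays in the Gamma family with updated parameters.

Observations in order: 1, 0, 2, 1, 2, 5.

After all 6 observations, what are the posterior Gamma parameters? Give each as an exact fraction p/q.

obs 1: x=1 → posterior Gamma(9, 15/4)
obs 2: x=0 → posterior Gamma(9, 19/4)
obs 3: x=2 → posterior Gamma(11, 23/4)
obs 4: x=1 → posterior Gamma(12, 27/4)
obs 5: x=2 → posterior Gamma(14, 31/4)
obs 6: x=5 → posterior Gamma(19, 35/4)

alpha=19, beta=35/4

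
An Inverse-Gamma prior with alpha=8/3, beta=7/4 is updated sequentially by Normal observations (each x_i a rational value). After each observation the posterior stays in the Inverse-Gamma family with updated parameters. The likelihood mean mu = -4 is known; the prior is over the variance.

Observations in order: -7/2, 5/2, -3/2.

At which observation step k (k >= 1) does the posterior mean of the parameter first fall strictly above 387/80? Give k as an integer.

obs 1: x=-7/2 → posterior Inverse-Gamma(19/6, 15/8)
obs 2: x=5/2 → posterior Inverse-Gamma(11/3, 23)
obs 3: x=-3/2 → posterior Inverse-Gamma(25/6, 209/8)

k = 2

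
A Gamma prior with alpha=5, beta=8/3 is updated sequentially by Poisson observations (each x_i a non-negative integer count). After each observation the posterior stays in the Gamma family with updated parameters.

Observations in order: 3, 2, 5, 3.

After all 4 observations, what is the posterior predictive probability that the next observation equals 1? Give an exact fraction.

14155776000000000000000000/74615470927590710561908487

obs 1: x=3 → posterior Gamma(8, 11/3)
obs 2: x=2 → posterior Gamma(10, 14/3)
obs 3: x=5 → posterior Gamma(15, 17/3)
obs 4: x=3 → posterior Gamma(18, 20/3)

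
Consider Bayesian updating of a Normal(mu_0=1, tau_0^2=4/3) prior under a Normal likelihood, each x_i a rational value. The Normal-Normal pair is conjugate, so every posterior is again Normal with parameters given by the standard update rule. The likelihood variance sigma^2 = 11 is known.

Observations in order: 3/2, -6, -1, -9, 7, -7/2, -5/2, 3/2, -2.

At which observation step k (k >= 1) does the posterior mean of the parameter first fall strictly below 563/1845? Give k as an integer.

obs 1: x=3/2 → posterior Normal(39/37, 44/37)
obs 2: x=-6 → posterior Normal(15/41, 44/41)
obs 3: x=-1 → posterior Normal(11/45, 44/45)
obs 4: x=-9 → posterior Normal(-25/49, 44/49)
obs 5: x=7 → posterior Normal(3/53, 44/53)
obs 6: x=-7/2 → posterior Normal(-11/57, 44/57)
obs 7: x=-5/2 → posterior Normal(-21/61, 44/61)
obs 8: x=3/2 → posterior Normal(-3/13, 44/65)
obs 9: x=-2 → posterior Normal(-1/3, 44/69)

k = 3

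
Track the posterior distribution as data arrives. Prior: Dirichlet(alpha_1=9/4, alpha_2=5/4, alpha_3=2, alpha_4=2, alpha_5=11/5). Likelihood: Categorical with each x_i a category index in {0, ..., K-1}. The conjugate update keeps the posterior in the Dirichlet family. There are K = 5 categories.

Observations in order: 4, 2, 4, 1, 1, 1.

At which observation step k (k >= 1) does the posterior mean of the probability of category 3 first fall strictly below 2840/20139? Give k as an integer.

obs 1: x=4 → posterior Dirichlet(9/4, 5/4, 2, 2, 16/5)
obs 2: x=2 → posterior Dirichlet(9/4, 5/4, 3, 2, 16/5)
obs 3: x=4 → posterior Dirichlet(9/4, 5/4, 3, 2, 21/5)
obs 4: x=1 → posterior Dirichlet(9/4, 9/4, 3, 2, 21/5)
obs 5: x=1 → posterior Dirichlet(9/4, 13/4, 3, 2, 21/5)
obs 6: x=1 → posterior Dirichlet(9/4, 17/4, 3, 2, 21/5)

k = 5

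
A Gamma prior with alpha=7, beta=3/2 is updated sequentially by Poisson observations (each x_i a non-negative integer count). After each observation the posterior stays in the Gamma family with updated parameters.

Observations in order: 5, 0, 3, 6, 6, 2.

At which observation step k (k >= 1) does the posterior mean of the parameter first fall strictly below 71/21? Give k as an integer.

k = 3

obs 1: x=5 → posterior Gamma(12, 5/2)
obs 2: x=0 → posterior Gamma(12, 7/2)
obs 3: x=3 → posterior Gamma(15, 9/2)
obs 4: x=6 → posterior Gamma(21, 11/2)
obs 5: x=6 → posterior Gamma(27, 13/2)
obs 6: x=2 → posterior Gamma(29, 15/2)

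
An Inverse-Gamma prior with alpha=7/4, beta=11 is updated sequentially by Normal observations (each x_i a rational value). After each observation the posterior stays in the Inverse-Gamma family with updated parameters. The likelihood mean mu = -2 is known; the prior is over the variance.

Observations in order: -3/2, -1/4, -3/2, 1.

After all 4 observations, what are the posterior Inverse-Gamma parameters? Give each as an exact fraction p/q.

alpha=15/4, beta=553/32

obs 1: x=-3/2 → posterior Inverse-Gamma(9/4, 89/8)
obs 2: x=-1/4 → posterior Inverse-Gamma(11/4, 405/32)
obs 3: x=-3/2 → posterior Inverse-Gamma(13/4, 409/32)
obs 4: x=1 → posterior Inverse-Gamma(15/4, 553/32)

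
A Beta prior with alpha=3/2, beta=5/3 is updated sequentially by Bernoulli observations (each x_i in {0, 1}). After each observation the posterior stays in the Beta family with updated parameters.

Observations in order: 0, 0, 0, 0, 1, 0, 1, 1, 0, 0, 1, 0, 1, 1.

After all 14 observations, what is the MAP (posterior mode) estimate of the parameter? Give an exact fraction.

obs 1: x=0 → posterior Beta(3/2, 8/3)
obs 2: x=0 → posterior Beta(3/2, 11/3)
obs 3: x=0 → posterior Beta(3/2, 14/3)
obs 4: x=0 → posterior Beta(3/2, 17/3)
obs 5: x=1 → posterior Beta(5/2, 17/3)
obs 6: x=0 → posterior Beta(5/2, 20/3)
obs 7: x=1 → posterior Beta(7/2, 20/3)
obs 8: x=1 → posterior Beta(9/2, 20/3)
obs 9: x=0 → posterior Beta(9/2, 23/3)
obs 10: x=0 → posterior Beta(9/2, 26/3)
obs 11: x=1 → posterior Beta(11/2, 26/3)
obs 12: x=0 → posterior Beta(11/2, 29/3)
obs 13: x=1 → posterior Beta(13/2, 29/3)
obs 14: x=1 → posterior Beta(15/2, 29/3)

3/7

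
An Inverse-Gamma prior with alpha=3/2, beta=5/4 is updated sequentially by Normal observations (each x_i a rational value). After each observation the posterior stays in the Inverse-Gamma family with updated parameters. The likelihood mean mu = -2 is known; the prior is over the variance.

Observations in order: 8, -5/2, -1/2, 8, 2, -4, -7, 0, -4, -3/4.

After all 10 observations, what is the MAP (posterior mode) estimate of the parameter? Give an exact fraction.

4153/240

obs 1: x=8 → posterior Inverse-Gamma(2, 205/4)
obs 2: x=-5/2 → posterior Inverse-Gamma(5/2, 411/8)
obs 3: x=-1/2 → posterior Inverse-Gamma(3, 105/2)
obs 4: x=8 → posterior Inverse-Gamma(7/2, 205/2)
obs 5: x=2 → posterior Inverse-Gamma(4, 221/2)
obs 6: x=-4 → posterior Inverse-Gamma(9/2, 225/2)
obs 7: x=-7 → posterior Inverse-Gamma(5, 125)
obs 8: x=0 → posterior Inverse-Gamma(11/2, 127)
obs 9: x=-4 → posterior Inverse-Gamma(6, 129)
obs 10: x=-3/4 → posterior Inverse-Gamma(13/2, 4153/32)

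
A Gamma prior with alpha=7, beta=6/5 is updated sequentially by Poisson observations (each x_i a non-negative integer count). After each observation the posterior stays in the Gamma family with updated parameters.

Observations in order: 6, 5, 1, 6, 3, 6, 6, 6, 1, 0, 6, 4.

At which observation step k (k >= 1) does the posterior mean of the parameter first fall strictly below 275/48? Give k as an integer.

k = 2

obs 1: x=6 → posterior Gamma(13, 11/5)
obs 2: x=5 → posterior Gamma(18, 16/5)
obs 3: x=1 → posterior Gamma(19, 21/5)
obs 4: x=6 → posterior Gamma(25, 26/5)
obs 5: x=3 → posterior Gamma(28, 31/5)
obs 6: x=6 → posterior Gamma(34, 36/5)
obs 7: x=6 → posterior Gamma(40, 41/5)
obs 8: x=6 → posterior Gamma(46, 46/5)
obs 9: x=1 → posterior Gamma(47, 51/5)
obs 10: x=0 → posterior Gamma(47, 56/5)
obs 11: x=6 → posterior Gamma(53, 61/5)
obs 12: x=4 → posterior Gamma(57, 66/5)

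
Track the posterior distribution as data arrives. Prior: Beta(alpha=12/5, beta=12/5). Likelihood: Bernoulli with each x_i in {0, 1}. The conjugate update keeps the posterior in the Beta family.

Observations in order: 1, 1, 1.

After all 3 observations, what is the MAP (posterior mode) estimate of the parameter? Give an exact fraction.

obs 1: x=1 → posterior Beta(17/5, 12/5)
obs 2: x=1 → posterior Beta(22/5, 12/5)
obs 3: x=1 → posterior Beta(27/5, 12/5)

22/29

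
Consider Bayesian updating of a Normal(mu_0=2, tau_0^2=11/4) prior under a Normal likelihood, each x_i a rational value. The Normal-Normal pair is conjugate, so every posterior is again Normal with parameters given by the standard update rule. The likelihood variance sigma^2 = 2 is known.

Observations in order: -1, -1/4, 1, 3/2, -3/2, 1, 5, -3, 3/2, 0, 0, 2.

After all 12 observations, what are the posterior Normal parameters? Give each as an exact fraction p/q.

mu_0=339/560, tau_0^2=11/70

obs 1: x=-1 → posterior Normal(5/19, 22/19)
obs 2: x=-1/4 → posterior Normal(3/40, 11/15)
obs 3: x=1 → posterior Normal(53/164, 22/41)
obs 4: x=3/2 → posterior Normal(119/208, 11/26)
obs 5: x=-3/2 → posterior Normal(53/252, 22/63)
obs 6: x=1 → posterior Normal(97/296, 11/37)
obs 7: x=5 → posterior Normal(317/340, 22/85)
obs 8: x=-3 → posterior Normal(185/384, 11/48)
obs 9: x=3/2 → posterior Normal(251/428, 22/107)
obs 10: x=0 → posterior Normal(251/472, 11/59)
obs 11: x=0 → posterior Normal(251/516, 22/129)
obs 12: x=2 → posterior Normal(339/560, 11/70)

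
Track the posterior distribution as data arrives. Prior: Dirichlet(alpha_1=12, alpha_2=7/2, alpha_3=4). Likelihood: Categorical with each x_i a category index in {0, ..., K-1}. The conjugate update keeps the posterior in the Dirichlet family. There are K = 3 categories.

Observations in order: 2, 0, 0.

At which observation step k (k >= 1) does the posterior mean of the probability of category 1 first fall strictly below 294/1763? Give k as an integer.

obs 1: x=2 → posterior Dirichlet(12, 7/2, 5)
obs 2: x=0 → posterior Dirichlet(13, 7/2, 5)
obs 3: x=0 → posterior Dirichlet(14, 7/2, 5)

k = 2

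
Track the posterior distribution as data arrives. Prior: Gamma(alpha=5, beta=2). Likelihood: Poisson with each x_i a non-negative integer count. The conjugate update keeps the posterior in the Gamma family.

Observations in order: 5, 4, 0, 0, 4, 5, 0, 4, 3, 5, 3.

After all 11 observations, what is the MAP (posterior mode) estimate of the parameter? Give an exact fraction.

obs 1: x=5 → posterior Gamma(10, 3)
obs 2: x=4 → posterior Gamma(14, 4)
obs 3: x=0 → posterior Gamma(14, 5)
obs 4: x=0 → posterior Gamma(14, 6)
obs 5: x=4 → posterior Gamma(18, 7)
obs 6: x=5 → posterior Gamma(23, 8)
obs 7: x=0 → posterior Gamma(23, 9)
obs 8: x=4 → posterior Gamma(27, 10)
obs 9: x=3 → posterior Gamma(30, 11)
obs 10: x=5 → posterior Gamma(35, 12)
obs 11: x=3 → posterior Gamma(38, 13)

37/13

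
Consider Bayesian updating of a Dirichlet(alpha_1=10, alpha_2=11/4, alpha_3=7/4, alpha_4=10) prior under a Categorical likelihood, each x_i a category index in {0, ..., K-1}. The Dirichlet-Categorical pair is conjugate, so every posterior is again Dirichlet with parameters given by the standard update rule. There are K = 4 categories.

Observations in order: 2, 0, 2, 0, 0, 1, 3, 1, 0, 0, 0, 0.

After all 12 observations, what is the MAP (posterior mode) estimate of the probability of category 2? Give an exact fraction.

obs 1: x=2 → posterior Dirichlet(10, 11/4, 11/4, 10)
obs 2: x=0 → posterior Dirichlet(11, 11/4, 11/4, 10)
obs 3: x=2 → posterior Dirichlet(11, 11/4, 15/4, 10)
obs 4: x=0 → posterior Dirichlet(12, 11/4, 15/4, 10)
obs 5: x=0 → posterior Dirichlet(13, 11/4, 15/4, 10)
obs 6: x=1 → posterior Dirichlet(13, 15/4, 15/4, 10)
obs 7: x=3 → posterior Dirichlet(13, 15/4, 15/4, 11)
obs 8: x=1 → posterior Dirichlet(13, 19/4, 15/4, 11)
obs 9: x=0 → posterior Dirichlet(14, 19/4, 15/4, 11)
obs 10: x=0 → posterior Dirichlet(15, 19/4, 15/4, 11)
obs 11: x=0 → posterior Dirichlet(16, 19/4, 15/4, 11)
obs 12: x=0 → posterior Dirichlet(17, 19/4, 15/4, 11)

11/130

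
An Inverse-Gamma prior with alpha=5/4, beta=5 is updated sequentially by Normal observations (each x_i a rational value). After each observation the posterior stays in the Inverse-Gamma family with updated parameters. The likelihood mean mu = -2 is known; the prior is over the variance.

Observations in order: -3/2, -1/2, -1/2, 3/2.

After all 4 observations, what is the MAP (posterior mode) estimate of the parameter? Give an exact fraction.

54/17

obs 1: x=-3/2 → posterior Inverse-Gamma(7/4, 41/8)
obs 2: x=-1/2 → posterior Inverse-Gamma(9/4, 25/4)
obs 3: x=-1/2 → posterior Inverse-Gamma(11/4, 59/8)
obs 4: x=3/2 → posterior Inverse-Gamma(13/4, 27/2)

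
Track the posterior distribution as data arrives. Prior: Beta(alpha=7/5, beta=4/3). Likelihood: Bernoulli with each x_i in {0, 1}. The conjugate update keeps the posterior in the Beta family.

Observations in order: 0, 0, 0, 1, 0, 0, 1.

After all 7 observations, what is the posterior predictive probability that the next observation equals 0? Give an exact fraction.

95/146

obs 1: x=0 → posterior Beta(7/5, 7/3)
obs 2: x=0 → posterior Beta(7/5, 10/3)
obs 3: x=0 → posterior Beta(7/5, 13/3)
obs 4: x=1 → posterior Beta(12/5, 13/3)
obs 5: x=0 → posterior Beta(12/5, 16/3)
obs 6: x=0 → posterior Beta(12/5, 19/3)
obs 7: x=1 → posterior Beta(17/5, 19/3)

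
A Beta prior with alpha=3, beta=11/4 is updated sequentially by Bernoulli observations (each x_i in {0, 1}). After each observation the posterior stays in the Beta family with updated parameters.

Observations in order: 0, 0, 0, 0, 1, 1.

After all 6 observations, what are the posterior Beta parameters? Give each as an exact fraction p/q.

obs 1: x=0 → posterior Beta(3, 15/4)
obs 2: x=0 → posterior Beta(3, 19/4)
obs 3: x=0 → posterior Beta(3, 23/4)
obs 4: x=0 → posterior Beta(3, 27/4)
obs 5: x=1 → posterior Beta(4, 27/4)
obs 6: x=1 → posterior Beta(5, 27/4)

alpha=5, beta=27/4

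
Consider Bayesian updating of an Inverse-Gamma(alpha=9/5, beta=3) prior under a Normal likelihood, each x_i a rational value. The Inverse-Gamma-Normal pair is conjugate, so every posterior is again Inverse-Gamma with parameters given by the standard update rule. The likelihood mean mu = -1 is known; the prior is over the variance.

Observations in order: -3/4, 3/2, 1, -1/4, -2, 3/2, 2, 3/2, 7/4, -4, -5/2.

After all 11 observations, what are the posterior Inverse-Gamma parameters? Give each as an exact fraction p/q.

obs 1: x=-3/4 → posterior Inverse-Gamma(23/10, 97/32)
obs 2: x=3/2 → posterior Inverse-Gamma(14/5, 197/32)
obs 3: x=1 → posterior Inverse-Gamma(33/10, 261/32)
obs 4: x=-1/4 → posterior Inverse-Gamma(19/5, 135/16)
obs 5: x=-2 → posterior Inverse-Gamma(43/10, 143/16)
obs 6: x=3/2 → posterior Inverse-Gamma(24/5, 193/16)
obs 7: x=2 → posterior Inverse-Gamma(53/10, 265/16)
obs 8: x=3/2 → posterior Inverse-Gamma(29/5, 315/16)
obs 9: x=7/4 → posterior Inverse-Gamma(63/10, 751/32)
obs 10: x=-4 → posterior Inverse-Gamma(34/5, 895/32)
obs 11: x=-5/2 → posterior Inverse-Gamma(73/10, 931/32)

alpha=73/10, beta=931/32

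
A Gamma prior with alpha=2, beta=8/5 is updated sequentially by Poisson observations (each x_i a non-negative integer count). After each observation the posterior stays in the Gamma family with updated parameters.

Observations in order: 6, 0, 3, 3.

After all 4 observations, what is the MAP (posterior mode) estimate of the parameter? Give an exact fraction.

65/28

obs 1: x=6 → posterior Gamma(8, 13/5)
obs 2: x=0 → posterior Gamma(8, 18/5)
obs 3: x=3 → posterior Gamma(11, 23/5)
obs 4: x=3 → posterior Gamma(14, 28/5)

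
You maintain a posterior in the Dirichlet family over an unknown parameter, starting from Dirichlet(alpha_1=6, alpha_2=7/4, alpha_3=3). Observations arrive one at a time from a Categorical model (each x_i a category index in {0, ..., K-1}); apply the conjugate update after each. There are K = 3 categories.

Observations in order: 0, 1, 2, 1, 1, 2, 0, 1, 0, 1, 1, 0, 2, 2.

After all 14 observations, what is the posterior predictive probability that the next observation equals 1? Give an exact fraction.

31/99

obs 1: x=0 → posterior Dirichlet(7, 7/4, 3)
obs 2: x=1 → posterior Dirichlet(7, 11/4, 3)
obs 3: x=2 → posterior Dirichlet(7, 11/4, 4)
obs 4: x=1 → posterior Dirichlet(7, 15/4, 4)
obs 5: x=1 → posterior Dirichlet(7, 19/4, 4)
obs 6: x=2 → posterior Dirichlet(7, 19/4, 5)
obs 7: x=0 → posterior Dirichlet(8, 19/4, 5)
obs 8: x=1 → posterior Dirichlet(8, 23/4, 5)
obs 9: x=0 → posterior Dirichlet(9, 23/4, 5)
obs 10: x=1 → posterior Dirichlet(9, 27/4, 5)
obs 11: x=1 → posterior Dirichlet(9, 31/4, 5)
obs 12: x=0 → posterior Dirichlet(10, 31/4, 5)
obs 13: x=2 → posterior Dirichlet(10, 31/4, 6)
obs 14: x=2 → posterior Dirichlet(10, 31/4, 7)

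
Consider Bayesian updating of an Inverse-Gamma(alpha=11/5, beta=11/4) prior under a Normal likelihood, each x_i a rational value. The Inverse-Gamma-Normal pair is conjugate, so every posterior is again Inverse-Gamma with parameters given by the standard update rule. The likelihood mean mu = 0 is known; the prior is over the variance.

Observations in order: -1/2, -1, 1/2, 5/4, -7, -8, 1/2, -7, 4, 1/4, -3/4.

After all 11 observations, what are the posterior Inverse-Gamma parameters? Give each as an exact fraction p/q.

obs 1: x=-1/2 → posterior Inverse-Gamma(27/10, 23/8)
obs 2: x=-1 → posterior Inverse-Gamma(16/5, 27/8)
obs 3: x=1/2 → posterior Inverse-Gamma(37/10, 7/2)
obs 4: x=5/4 → posterior Inverse-Gamma(21/5, 137/32)
obs 5: x=-7 → posterior Inverse-Gamma(47/10, 921/32)
obs 6: x=-8 → posterior Inverse-Gamma(26/5, 1945/32)
obs 7: x=1/2 → posterior Inverse-Gamma(57/10, 1949/32)
obs 8: x=-7 → posterior Inverse-Gamma(31/5, 2733/32)
obs 9: x=4 → posterior Inverse-Gamma(67/10, 2989/32)
obs 10: x=1/4 → posterior Inverse-Gamma(36/5, 1495/16)
obs 11: x=-3/4 → posterior Inverse-Gamma(77/10, 2999/32)

alpha=77/10, beta=2999/32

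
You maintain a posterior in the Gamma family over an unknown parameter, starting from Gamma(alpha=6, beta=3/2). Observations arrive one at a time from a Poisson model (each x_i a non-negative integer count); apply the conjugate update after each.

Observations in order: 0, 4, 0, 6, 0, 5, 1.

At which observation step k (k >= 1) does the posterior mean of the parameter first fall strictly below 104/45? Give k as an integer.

obs 1: x=0 → posterior Gamma(6, 5/2)
obs 2: x=4 → posterior Gamma(10, 7/2)
obs 3: x=0 → posterior Gamma(10, 9/2)
obs 4: x=6 → posterior Gamma(16, 11/2)
obs 5: x=0 → posterior Gamma(16, 13/2)
obs 6: x=5 → posterior Gamma(21, 15/2)
obs 7: x=1 → posterior Gamma(22, 17/2)

k = 3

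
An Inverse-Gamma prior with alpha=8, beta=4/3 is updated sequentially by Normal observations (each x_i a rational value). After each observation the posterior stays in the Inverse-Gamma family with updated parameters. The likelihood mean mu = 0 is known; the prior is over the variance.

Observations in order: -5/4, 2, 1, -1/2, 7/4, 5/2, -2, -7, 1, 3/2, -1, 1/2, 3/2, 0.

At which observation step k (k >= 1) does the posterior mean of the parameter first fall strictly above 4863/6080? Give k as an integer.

obs 1: x=-5/4 → posterior Inverse-Gamma(17/2, 203/96)
obs 2: x=2 → posterior Inverse-Gamma(9, 395/96)
obs 3: x=1 → posterior Inverse-Gamma(19/2, 443/96)
obs 4: x=-1/2 → posterior Inverse-Gamma(10, 455/96)
obs 5: x=7/4 → posterior Inverse-Gamma(21/2, 301/48)
obs 6: x=5/2 → posterior Inverse-Gamma(11, 451/48)
obs 7: x=-2 → posterior Inverse-Gamma(23/2, 547/48)
obs 8: x=-7 → posterior Inverse-Gamma(12, 1723/48)
obs 9: x=1 → posterior Inverse-Gamma(25/2, 1747/48)
obs 10: x=3/2 → posterior Inverse-Gamma(13, 1801/48)
obs 11: x=-1 → posterior Inverse-Gamma(27/2, 1825/48)
obs 12: x=1/2 → posterior Inverse-Gamma(14, 1831/48)
obs 13: x=3/2 → posterior Inverse-Gamma(29/2, 1885/48)
obs 14: x=0 → posterior Inverse-Gamma(15, 1885/48)

k = 6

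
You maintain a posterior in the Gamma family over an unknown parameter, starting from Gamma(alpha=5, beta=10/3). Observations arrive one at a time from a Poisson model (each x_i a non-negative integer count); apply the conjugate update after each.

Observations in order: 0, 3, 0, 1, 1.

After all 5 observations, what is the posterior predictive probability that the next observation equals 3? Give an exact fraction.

obs 1: x=0 → posterior Gamma(5, 13/3)
obs 2: x=3 → posterior Gamma(8, 16/3)
obs 3: x=0 → posterior Gamma(8, 19/3)
obs 4: x=1 → posterior Gamma(9, 22/3)
obs 5: x=1 → posterior Gamma(10, 25/3)

141620635986328125/1625527855624486912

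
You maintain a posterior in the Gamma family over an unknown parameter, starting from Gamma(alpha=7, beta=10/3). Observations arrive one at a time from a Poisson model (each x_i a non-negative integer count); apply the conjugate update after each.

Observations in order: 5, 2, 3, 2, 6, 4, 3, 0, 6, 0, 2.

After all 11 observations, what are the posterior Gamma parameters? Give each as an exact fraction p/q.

alpha=40, beta=43/3

obs 1: x=5 → posterior Gamma(12, 13/3)
obs 2: x=2 → posterior Gamma(14, 16/3)
obs 3: x=3 → posterior Gamma(17, 19/3)
obs 4: x=2 → posterior Gamma(19, 22/3)
obs 5: x=6 → posterior Gamma(25, 25/3)
obs 6: x=4 → posterior Gamma(29, 28/3)
obs 7: x=3 → posterior Gamma(32, 31/3)
obs 8: x=0 → posterior Gamma(32, 34/3)
obs 9: x=6 → posterior Gamma(38, 37/3)
obs 10: x=0 → posterior Gamma(38, 40/3)
obs 11: x=2 → posterior Gamma(40, 43/3)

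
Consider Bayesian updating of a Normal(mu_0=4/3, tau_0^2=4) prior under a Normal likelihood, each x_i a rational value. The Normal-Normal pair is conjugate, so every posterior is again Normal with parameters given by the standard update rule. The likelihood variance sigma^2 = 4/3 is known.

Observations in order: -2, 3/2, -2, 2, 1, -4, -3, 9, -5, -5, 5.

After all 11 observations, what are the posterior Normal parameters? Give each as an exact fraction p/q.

obs 1: x=-2 → posterior Normal(-7/6, 1)
obs 2: x=3/2 → posterior Normal(-1/42, 4/7)
obs 3: x=-2 → posterior Normal(-37/60, 2/5)
obs 4: x=2 → posterior Normal(-1/78, 4/13)
obs 5: x=1 → posterior Normal(17/96, 1/4)
obs 6: x=-4 → posterior Normal(-55/114, 4/19)
obs 7: x=-3 → posterior Normal(-109/132, 2/11)
obs 8: x=9 → posterior Normal(53/150, 4/25)
obs 9: x=-5 → posterior Normal(-37/168, 1/7)
obs 10: x=-5 → posterior Normal(-127/186, 4/31)
obs 11: x=5 → posterior Normal(-37/204, 2/17)

mu_0=-37/204, tau_0^2=2/17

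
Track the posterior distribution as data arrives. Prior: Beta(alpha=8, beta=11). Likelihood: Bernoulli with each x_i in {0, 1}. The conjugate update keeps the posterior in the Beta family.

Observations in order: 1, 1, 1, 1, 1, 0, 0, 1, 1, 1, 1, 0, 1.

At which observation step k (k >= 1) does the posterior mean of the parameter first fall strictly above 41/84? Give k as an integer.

k = 3

obs 1: x=1 → posterior Beta(9, 11)
obs 2: x=1 → posterior Beta(10, 11)
obs 3: x=1 → posterior Beta(11, 11)
obs 4: x=1 → posterior Beta(12, 11)
obs 5: x=1 → posterior Beta(13, 11)
obs 6: x=0 → posterior Beta(13, 12)
obs 7: x=0 → posterior Beta(13, 13)
obs 8: x=1 → posterior Beta(14, 13)
obs 9: x=1 → posterior Beta(15, 13)
obs 10: x=1 → posterior Beta(16, 13)
obs 11: x=1 → posterior Beta(17, 13)
obs 12: x=0 → posterior Beta(17, 14)
obs 13: x=1 → posterior Beta(18, 14)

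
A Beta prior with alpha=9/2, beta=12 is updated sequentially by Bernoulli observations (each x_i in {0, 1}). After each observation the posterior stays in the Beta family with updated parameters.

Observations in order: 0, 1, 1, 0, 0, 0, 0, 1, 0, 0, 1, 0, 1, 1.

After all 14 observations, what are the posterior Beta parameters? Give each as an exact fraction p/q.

obs 1: x=0 → posterior Beta(9/2, 13)
obs 2: x=1 → posterior Beta(11/2, 13)
obs 3: x=1 → posterior Beta(13/2, 13)
obs 4: x=0 → posterior Beta(13/2, 14)
obs 5: x=0 → posterior Beta(13/2, 15)
obs 6: x=0 → posterior Beta(13/2, 16)
obs 7: x=0 → posterior Beta(13/2, 17)
obs 8: x=1 → posterior Beta(15/2, 17)
obs 9: x=0 → posterior Beta(15/2, 18)
obs 10: x=0 → posterior Beta(15/2, 19)
obs 11: x=1 → posterior Beta(17/2, 19)
obs 12: x=0 → posterior Beta(17/2, 20)
obs 13: x=1 → posterior Beta(19/2, 20)
obs 14: x=1 → posterior Beta(21/2, 20)

alpha=21/2, beta=20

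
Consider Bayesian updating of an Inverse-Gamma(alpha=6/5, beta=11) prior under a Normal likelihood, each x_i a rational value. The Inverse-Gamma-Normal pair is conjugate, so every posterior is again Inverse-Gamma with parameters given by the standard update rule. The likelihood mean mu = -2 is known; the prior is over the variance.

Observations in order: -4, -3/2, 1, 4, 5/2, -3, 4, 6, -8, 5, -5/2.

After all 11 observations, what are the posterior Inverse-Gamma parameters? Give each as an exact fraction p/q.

obs 1: x=-4 → posterior Inverse-Gamma(17/10, 13)
obs 2: x=-3/2 → posterior Inverse-Gamma(11/5, 105/8)
obs 3: x=1 → posterior Inverse-Gamma(27/10, 141/8)
obs 4: x=4 → posterior Inverse-Gamma(16/5, 285/8)
obs 5: x=5/2 → posterior Inverse-Gamma(37/10, 183/4)
obs 6: x=-3 → posterior Inverse-Gamma(21/5, 185/4)
obs 7: x=4 → posterior Inverse-Gamma(47/10, 257/4)
obs 8: x=6 → posterior Inverse-Gamma(26/5, 385/4)
obs 9: x=-8 → posterior Inverse-Gamma(57/10, 457/4)
obs 10: x=5 → posterior Inverse-Gamma(31/5, 555/4)
obs 11: x=-5/2 → posterior Inverse-Gamma(67/10, 1111/8)

alpha=67/10, beta=1111/8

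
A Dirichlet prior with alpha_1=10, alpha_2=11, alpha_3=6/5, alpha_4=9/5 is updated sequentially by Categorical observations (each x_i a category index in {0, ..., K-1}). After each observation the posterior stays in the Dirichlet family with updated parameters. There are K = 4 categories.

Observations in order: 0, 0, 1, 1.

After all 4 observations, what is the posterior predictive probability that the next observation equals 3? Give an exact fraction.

9/140

obs 1: x=0 → posterior Dirichlet(11, 11, 6/5, 9/5)
obs 2: x=0 → posterior Dirichlet(12, 11, 6/5, 9/5)
obs 3: x=1 → posterior Dirichlet(12, 12, 6/5, 9/5)
obs 4: x=1 → posterior Dirichlet(12, 13, 6/5, 9/5)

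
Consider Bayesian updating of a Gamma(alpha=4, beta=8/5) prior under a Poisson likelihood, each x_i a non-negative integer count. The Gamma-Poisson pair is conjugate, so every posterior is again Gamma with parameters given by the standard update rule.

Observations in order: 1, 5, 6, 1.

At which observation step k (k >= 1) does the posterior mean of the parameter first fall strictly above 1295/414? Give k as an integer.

obs 1: x=1 → posterior Gamma(5, 13/5)
obs 2: x=5 → posterior Gamma(10, 18/5)
obs 3: x=6 → posterior Gamma(16, 23/5)
obs 4: x=1 → posterior Gamma(17, 28/5)

k = 3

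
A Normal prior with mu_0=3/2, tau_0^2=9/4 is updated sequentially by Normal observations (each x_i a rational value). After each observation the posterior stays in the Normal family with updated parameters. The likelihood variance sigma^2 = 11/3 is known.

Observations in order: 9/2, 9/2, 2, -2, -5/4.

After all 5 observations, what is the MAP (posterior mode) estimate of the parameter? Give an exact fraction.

1101/716

obs 1: x=9/2 → posterior Normal(375/142, 99/71)
obs 2: x=9/2 → posterior Normal(309/98, 99/98)
obs 3: x=2 → posterior Normal(363/125, 99/125)
obs 4: x=-2 → posterior Normal(309/152, 99/152)
obs 5: x=-5/4 → posterior Normal(1101/716, 99/179)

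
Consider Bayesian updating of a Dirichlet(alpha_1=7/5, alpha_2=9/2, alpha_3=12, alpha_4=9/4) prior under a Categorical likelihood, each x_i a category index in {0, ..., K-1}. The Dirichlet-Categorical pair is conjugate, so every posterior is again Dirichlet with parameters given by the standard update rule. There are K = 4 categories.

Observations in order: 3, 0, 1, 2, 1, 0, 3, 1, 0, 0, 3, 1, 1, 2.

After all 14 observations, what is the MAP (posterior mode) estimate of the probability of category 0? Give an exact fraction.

88/603

obs 1: x=3 → posterior Dirichlet(7/5, 9/2, 12, 13/4)
obs 2: x=0 → posterior Dirichlet(12/5, 9/2, 12, 13/4)
obs 3: x=1 → posterior Dirichlet(12/5, 11/2, 12, 13/4)
obs 4: x=2 → posterior Dirichlet(12/5, 11/2, 13, 13/4)
obs 5: x=1 → posterior Dirichlet(12/5, 13/2, 13, 13/4)
obs 6: x=0 → posterior Dirichlet(17/5, 13/2, 13, 13/4)
obs 7: x=3 → posterior Dirichlet(17/5, 13/2, 13, 17/4)
obs 8: x=1 → posterior Dirichlet(17/5, 15/2, 13, 17/4)
obs 9: x=0 → posterior Dirichlet(22/5, 15/2, 13, 17/4)
obs 10: x=0 → posterior Dirichlet(27/5, 15/2, 13, 17/4)
obs 11: x=3 → posterior Dirichlet(27/5, 15/2, 13, 21/4)
obs 12: x=1 → posterior Dirichlet(27/5, 17/2, 13, 21/4)
obs 13: x=1 → posterior Dirichlet(27/5, 19/2, 13, 21/4)
obs 14: x=2 → posterior Dirichlet(27/5, 19/2, 14, 21/4)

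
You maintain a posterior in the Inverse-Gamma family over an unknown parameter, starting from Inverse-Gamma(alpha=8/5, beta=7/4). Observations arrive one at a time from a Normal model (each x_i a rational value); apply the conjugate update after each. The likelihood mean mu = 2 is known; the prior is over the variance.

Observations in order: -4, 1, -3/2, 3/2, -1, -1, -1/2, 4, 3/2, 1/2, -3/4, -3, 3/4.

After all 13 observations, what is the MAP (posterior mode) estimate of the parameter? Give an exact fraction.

obs 1: x=-4 → posterior Inverse-Gamma(21/10, 79/4)
obs 2: x=1 → posterior Inverse-Gamma(13/5, 81/4)
obs 3: x=-3/2 → posterior Inverse-Gamma(31/10, 211/8)
obs 4: x=3/2 → posterior Inverse-Gamma(18/5, 53/2)
obs 5: x=-1 → posterior Inverse-Gamma(41/10, 31)
obs 6: x=-1 → posterior Inverse-Gamma(23/5, 71/2)
obs 7: x=-1/2 → posterior Inverse-Gamma(51/10, 309/8)
obs 8: x=4 → posterior Inverse-Gamma(28/5, 325/8)
obs 9: x=3/2 → posterior Inverse-Gamma(61/10, 163/4)
obs 10: x=1/2 → posterior Inverse-Gamma(33/5, 335/8)
obs 11: x=-3/4 → posterior Inverse-Gamma(71/10, 1461/32)
obs 12: x=-3 → posterior Inverse-Gamma(38/5, 1861/32)
obs 13: x=3/4 → posterior Inverse-Gamma(81/10, 943/16)

4715/728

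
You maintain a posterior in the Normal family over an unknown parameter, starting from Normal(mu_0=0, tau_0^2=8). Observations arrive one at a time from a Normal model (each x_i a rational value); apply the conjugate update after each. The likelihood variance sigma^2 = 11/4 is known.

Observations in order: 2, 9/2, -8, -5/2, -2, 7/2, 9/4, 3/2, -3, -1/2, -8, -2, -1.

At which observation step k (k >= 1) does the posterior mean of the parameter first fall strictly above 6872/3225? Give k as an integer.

obs 1: x=2 → posterior Normal(64/43, 88/43)
obs 2: x=9/2 → posterior Normal(208/75, 88/75)
obs 3: x=-8 → posterior Normal(-48/107, 88/107)
obs 4: x=-5/2 → posterior Normal(-128/139, 88/139)
obs 5: x=-2 → posterior Normal(-64/57, 88/171)
obs 6: x=7/2 → posterior Normal(-80/203, 88/203)
obs 7: x=9/4 → posterior Normal(-8/235, 88/235)
obs 8: x=3/2 → posterior Normal(40/267, 88/267)
obs 9: x=-3 → posterior Normal(-56/299, 88/299)
obs 10: x=-1/2 → posterior Normal(-72/331, 88/331)
obs 11: x=-8 → posterior Normal(-328/363, 8/33)
obs 12: x=-2 → posterior Normal(-392/395, 88/395)
obs 13: x=-1 → posterior Normal(-424/427, 88/427)

k = 2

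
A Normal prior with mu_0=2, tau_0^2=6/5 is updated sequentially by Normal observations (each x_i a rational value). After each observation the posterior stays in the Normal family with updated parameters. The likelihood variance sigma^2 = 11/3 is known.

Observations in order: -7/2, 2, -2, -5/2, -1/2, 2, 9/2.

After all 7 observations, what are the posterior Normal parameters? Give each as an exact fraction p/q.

mu_0=110/181, tau_0^2=66/181

obs 1: x=-7/2 → posterior Normal(47/73, 66/73)
obs 2: x=2 → posterior Normal(83/91, 66/91)
obs 3: x=-2 → posterior Normal(47/109, 66/109)
obs 4: x=-5/2 → posterior Normal(2/127, 66/127)
obs 5: x=-1/2 → posterior Normal(-7/145, 66/145)
obs 6: x=2 → posterior Normal(29/163, 66/163)
obs 7: x=9/2 → posterior Normal(110/181, 66/181)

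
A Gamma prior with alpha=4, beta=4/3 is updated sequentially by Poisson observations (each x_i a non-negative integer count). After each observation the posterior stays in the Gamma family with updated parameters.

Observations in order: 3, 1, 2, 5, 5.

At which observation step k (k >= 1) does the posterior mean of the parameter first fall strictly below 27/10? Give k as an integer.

k = 2

obs 1: x=3 → posterior Gamma(7, 7/3)
obs 2: x=1 → posterior Gamma(8, 10/3)
obs 3: x=2 → posterior Gamma(10, 13/3)
obs 4: x=5 → posterior Gamma(15, 16/3)
obs 5: x=5 → posterior Gamma(20, 19/3)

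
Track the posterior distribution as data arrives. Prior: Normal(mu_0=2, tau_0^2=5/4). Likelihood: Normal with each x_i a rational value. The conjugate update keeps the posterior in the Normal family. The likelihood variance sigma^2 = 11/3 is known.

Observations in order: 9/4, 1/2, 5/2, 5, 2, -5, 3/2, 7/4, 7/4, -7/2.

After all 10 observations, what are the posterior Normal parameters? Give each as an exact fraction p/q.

mu_0=877/776, tau_0^2=55/194

obs 1: x=9/4 → posterior Normal(487/236, 55/59)
obs 2: x=1/2 → posterior Normal(517/296, 55/74)
obs 3: x=5/2 → posterior Normal(667/356, 55/89)
obs 4: x=5 → posterior Normal(967/416, 55/104)
obs 5: x=2 → posterior Normal(1087/476, 55/119)
obs 6: x=-5 → posterior Normal(787/536, 55/134)
obs 7: x=3/2 → posterior Normal(877/596, 55/149)
obs 8: x=7/4 → posterior Normal(491/328, 55/164)
obs 9: x=7/4 → posterior Normal(1087/716, 55/179)
obs 10: x=-7/2 → posterior Normal(877/776, 55/194)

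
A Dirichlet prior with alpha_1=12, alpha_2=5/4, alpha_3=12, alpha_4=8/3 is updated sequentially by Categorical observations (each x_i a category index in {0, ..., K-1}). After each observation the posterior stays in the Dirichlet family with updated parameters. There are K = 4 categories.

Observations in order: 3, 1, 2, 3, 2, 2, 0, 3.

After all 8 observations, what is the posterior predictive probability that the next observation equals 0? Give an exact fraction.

156/431

obs 1: x=3 → posterior Dirichlet(12, 5/4, 12, 11/3)
obs 2: x=1 → posterior Dirichlet(12, 9/4, 12, 11/3)
obs 3: x=2 → posterior Dirichlet(12, 9/4, 13, 11/3)
obs 4: x=3 → posterior Dirichlet(12, 9/4, 13, 14/3)
obs 5: x=2 → posterior Dirichlet(12, 9/4, 14, 14/3)
obs 6: x=2 → posterior Dirichlet(12, 9/4, 15, 14/3)
obs 7: x=0 → posterior Dirichlet(13, 9/4, 15, 14/3)
obs 8: x=3 → posterior Dirichlet(13, 9/4, 15, 17/3)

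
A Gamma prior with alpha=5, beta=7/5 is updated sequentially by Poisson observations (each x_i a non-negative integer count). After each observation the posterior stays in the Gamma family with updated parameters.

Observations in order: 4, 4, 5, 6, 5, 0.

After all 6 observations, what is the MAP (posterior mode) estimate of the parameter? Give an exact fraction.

obs 1: x=4 → posterior Gamma(9, 12/5)
obs 2: x=4 → posterior Gamma(13, 17/5)
obs 3: x=5 → posterior Gamma(18, 22/5)
obs 4: x=6 → posterior Gamma(24, 27/5)
obs 5: x=5 → posterior Gamma(29, 32/5)
obs 6: x=0 → posterior Gamma(29, 37/5)

140/37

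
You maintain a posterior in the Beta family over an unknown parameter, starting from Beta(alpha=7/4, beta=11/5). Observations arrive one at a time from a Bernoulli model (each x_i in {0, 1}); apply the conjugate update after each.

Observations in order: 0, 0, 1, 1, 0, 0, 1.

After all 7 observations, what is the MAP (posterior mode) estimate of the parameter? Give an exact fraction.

75/179

obs 1: x=0 → posterior Beta(7/4, 16/5)
obs 2: x=0 → posterior Beta(7/4, 21/5)
obs 3: x=1 → posterior Beta(11/4, 21/5)
obs 4: x=1 → posterior Beta(15/4, 21/5)
obs 5: x=0 → posterior Beta(15/4, 26/5)
obs 6: x=0 → posterior Beta(15/4, 31/5)
obs 7: x=1 → posterior Beta(19/4, 31/5)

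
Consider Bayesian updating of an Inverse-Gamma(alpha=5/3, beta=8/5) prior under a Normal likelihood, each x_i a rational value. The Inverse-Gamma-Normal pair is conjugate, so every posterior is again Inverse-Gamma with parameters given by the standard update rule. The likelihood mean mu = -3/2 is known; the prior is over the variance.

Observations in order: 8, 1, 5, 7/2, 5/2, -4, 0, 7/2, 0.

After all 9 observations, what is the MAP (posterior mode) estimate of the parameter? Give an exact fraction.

obs 1: x=8 → posterior Inverse-Gamma(13/6, 1869/40)
obs 2: x=1 → posterior Inverse-Gamma(8/3, 997/20)
obs 3: x=5 → posterior Inverse-Gamma(19/6, 2839/40)
obs 4: x=7/2 → posterior Inverse-Gamma(11/3, 3339/40)
obs 5: x=5/2 → posterior Inverse-Gamma(25/6, 3659/40)
obs 6: x=-4 → posterior Inverse-Gamma(14/3, 473/5)
obs 7: x=0 → posterior Inverse-Gamma(31/6, 3829/40)
obs 8: x=7/2 → posterior Inverse-Gamma(17/3, 4329/40)
obs 9: x=0 → posterior Inverse-Gamma(37/6, 2187/20)

6561/430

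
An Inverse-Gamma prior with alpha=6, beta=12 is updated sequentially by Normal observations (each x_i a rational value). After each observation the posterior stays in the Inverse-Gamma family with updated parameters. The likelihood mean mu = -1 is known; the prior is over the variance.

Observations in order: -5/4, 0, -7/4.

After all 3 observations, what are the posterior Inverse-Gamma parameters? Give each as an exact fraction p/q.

obs 1: x=-5/4 → posterior Inverse-Gamma(13/2, 385/32)
obs 2: x=0 → posterior Inverse-Gamma(7, 401/32)
obs 3: x=-7/4 → posterior Inverse-Gamma(15/2, 205/16)

alpha=15/2, beta=205/16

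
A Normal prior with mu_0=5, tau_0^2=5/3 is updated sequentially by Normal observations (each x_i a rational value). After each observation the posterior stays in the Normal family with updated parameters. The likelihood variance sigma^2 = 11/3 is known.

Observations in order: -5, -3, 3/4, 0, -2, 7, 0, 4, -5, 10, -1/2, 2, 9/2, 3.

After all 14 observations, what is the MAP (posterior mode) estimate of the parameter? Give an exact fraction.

obs 1: x=-5 → posterior Normal(15/8, 55/48)
obs 2: x=-3 → posterior Normal(5/7, 55/63)
obs 3: x=3/4 → posterior Normal(75/104, 55/78)
obs 4: x=0 → posterior Normal(75/124, 55/93)
obs 5: x=-2 → posterior Normal(35/144, 55/108)
obs 6: x=7 → posterior Normal(175/164, 55/123)
obs 7: x=0 → posterior Normal(175/184, 55/138)
obs 8: x=4 → posterior Normal(5/4, 55/153)
obs 9: x=-5 → posterior Normal(155/224, 55/168)
obs 10: x=10 → posterior Normal(355/244, 55/183)
obs 11: x=-1/2 → posterior Normal(115/88, 5/18)
obs 12: x=2 → posterior Normal(385/284, 55/213)
obs 13: x=9/2 → posterior Normal(25/16, 55/228)
obs 14: x=3 → posterior Normal(535/324, 55/243)

535/324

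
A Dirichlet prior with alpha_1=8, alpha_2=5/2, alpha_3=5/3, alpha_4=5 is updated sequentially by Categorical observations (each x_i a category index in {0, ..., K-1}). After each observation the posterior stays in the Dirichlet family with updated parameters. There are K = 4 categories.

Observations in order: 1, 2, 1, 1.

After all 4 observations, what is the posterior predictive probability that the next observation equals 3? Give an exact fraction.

obs 1: x=1 → posterior Dirichlet(8, 7/2, 5/3, 5)
obs 2: x=2 → posterior Dirichlet(8, 7/2, 8/3, 5)
obs 3: x=1 → posterior Dirichlet(8, 9/2, 8/3, 5)
obs 4: x=1 → posterior Dirichlet(8, 11/2, 8/3, 5)

30/127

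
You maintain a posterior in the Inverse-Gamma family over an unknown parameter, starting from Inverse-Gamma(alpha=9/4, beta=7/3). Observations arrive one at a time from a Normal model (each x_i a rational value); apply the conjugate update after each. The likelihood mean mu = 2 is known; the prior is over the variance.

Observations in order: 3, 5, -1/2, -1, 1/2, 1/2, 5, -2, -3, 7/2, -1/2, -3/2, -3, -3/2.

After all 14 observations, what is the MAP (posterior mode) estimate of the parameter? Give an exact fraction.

obs 1: x=3 → posterior Inverse-Gamma(11/4, 17/6)
obs 2: x=5 → posterior Inverse-Gamma(13/4, 22/3)
obs 3: x=-1/2 → posterior Inverse-Gamma(15/4, 251/24)
obs 4: x=-1 → posterior Inverse-Gamma(17/4, 359/24)
obs 5: x=1/2 → posterior Inverse-Gamma(19/4, 193/12)
obs 6: x=1/2 → posterior Inverse-Gamma(21/4, 413/24)
obs 7: x=5 → posterior Inverse-Gamma(23/4, 521/24)
obs 8: x=-2 → posterior Inverse-Gamma(25/4, 713/24)
obs 9: x=-3 → posterior Inverse-Gamma(27/4, 1013/24)
obs 10: x=7/2 → posterior Inverse-Gamma(29/4, 130/3)
obs 11: x=-1/2 → posterior Inverse-Gamma(31/4, 1115/24)
obs 12: x=-3/2 → posterior Inverse-Gamma(33/4, 631/12)
obs 13: x=-3 → posterior Inverse-Gamma(35/4, 781/12)
obs 14: x=-3/2 → posterior Inverse-Gamma(37/4, 1709/24)

1709/246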